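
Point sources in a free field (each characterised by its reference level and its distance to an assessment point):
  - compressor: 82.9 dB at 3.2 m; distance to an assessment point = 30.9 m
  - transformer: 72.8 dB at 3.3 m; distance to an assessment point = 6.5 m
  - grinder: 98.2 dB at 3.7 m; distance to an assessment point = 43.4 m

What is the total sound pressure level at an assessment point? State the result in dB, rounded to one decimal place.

Apply inverse-square spreading to bring every level to the receiver, then sum 10^(L/10).
compressor: 82.9 − 20·log₁₀(30.9/3.2) = 82.9 − 19.70 = 63.20 dB.
transformer: 72.8 − 20·log₁₀(6.5/3.3) = 72.8 − 5.89 = 66.91 dB.
grinder: 98.2 − 20·log₁₀(43.4/3.7) = 98.2 − 21.39 = 76.81 dB.
Σ 10^(L/10) = 5.502e+07 → L_total = 10·log₁₀(5.502e+07) = 77.41 dB.

77.4 dB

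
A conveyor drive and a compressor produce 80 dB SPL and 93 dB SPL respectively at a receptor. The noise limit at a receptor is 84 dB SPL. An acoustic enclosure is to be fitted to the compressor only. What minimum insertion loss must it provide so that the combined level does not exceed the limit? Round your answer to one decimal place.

Fixed contribution from the other source: Σ 10^(L/10) = 10^(80/10) = 1.000e+08 (80.00 dB SPL).
The limit corresponds to 10^(84/10) = 2.512e+08; subtracting the fixed part leaves 1.512e+08 for the compressor, i.e. 81.80 dB SPL.
So the compressor must be reduced from 93 to 81.80 dB SPL: IL = 11.20 dB.

11.2 dB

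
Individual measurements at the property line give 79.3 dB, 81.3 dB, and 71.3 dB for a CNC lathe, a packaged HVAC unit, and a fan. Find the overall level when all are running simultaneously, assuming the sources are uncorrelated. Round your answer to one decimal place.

83.7 dB

For uncorrelated sources the intensities add, so convert each level to linear form, sum, and take 10·log₁₀ of the total.
Σ 10^(L/10) = 10^(79.3/10) + 10^(81.3/10) + 10^(71.3/10) = 2.335e+08.
L_total = 10·log₁₀(2.335e+08) = 83.68 dB.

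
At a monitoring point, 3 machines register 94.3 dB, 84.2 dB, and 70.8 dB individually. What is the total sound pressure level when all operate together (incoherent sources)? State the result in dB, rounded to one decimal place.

94.7 dB

Incoherent sources combine by intensity addition: L_total = 10·log₁₀(Σ 10^(L_i/10)).
Σ 10^(L/10) = 10^(94.3/10) + 10^(84.2/10) + 10^(70.8/10) = 2.967e+09.
L_total = 10·log₁₀(2.967e+09) = 94.72 dB.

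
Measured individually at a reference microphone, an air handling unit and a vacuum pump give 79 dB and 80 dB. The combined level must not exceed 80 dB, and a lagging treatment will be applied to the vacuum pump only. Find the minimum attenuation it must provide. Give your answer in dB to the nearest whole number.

The untreated sources together contribute 10^(79/10) = 7.943e+07, i.e. 79.00 dB.
To meet 80 dB overall, the treated vacuum pump may contribute at most 10^(80/10) − 7.943e+07 = 2.057e+07, i.e. 73.13 dB.
So the vacuum pump must be reduced from 80 to 73.13 dB: IL = 6.87 dB.

7 dB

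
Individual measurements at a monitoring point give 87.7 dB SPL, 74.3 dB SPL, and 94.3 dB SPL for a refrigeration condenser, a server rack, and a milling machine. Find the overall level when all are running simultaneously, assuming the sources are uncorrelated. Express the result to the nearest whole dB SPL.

95 dB SPL

Incoherent sources combine by intensity addition: L_total = 10·log₁₀(Σ 10^(L_i/10)).
Σ 10^(L/10) = 10^(87.7/10) + 10^(74.3/10) + 10^(94.3/10) = 3.307e+09.
L_total = 10·log₁₀(3.307e+09) = 95.19 dB SPL.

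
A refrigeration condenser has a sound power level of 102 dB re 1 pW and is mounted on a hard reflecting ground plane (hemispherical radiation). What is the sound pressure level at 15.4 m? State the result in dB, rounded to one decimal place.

70.3 dB

Free-field hemispherical radiation: L_p = L_w − 10·log₁₀(2π·r²), r = 15.4 m.
2π·r² = 1490 m², 10·log₁₀ of that is 31.732 dB.
L_p = 102 − 31.732 = 70.27 dB.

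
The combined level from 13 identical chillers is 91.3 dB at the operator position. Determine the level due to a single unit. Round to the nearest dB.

13 equal contributions raise the level by 10·log₁₀ 13 = 11.139 dB, so each unit alone gives 91.3 − 11.139.

80 dB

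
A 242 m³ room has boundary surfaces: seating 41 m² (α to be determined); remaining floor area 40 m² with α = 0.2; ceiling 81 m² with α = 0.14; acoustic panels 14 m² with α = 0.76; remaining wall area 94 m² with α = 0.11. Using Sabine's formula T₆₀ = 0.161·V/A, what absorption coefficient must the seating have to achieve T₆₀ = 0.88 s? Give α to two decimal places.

0.10

A = 0.161·V/T₆₀ = 0.161·242/0.88 = 44.28 m² sabins.
Absorption from the other surfaces = 40·0.2 + 81·0.14 + 14·0.76 + 94·0.11 = 40.32 m², so the seating must supply 3.96 m² over 41 m².
α = 3.96/41 = 0.096.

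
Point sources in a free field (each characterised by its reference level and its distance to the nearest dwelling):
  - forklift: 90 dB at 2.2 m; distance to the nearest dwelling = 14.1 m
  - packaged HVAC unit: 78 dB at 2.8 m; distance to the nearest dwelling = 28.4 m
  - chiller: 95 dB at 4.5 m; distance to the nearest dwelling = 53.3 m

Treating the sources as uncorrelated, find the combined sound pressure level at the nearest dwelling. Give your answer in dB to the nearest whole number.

First find each source's level at the receiver (point-source: −20·log₁₀(r/r_ref)), then combine on an intensity basis.
forklift: 90 − 20·log₁₀(14.1/2.2) = 90 − 16.14 = 73.86 dB.
packaged HVAC unit: 78 − 20·log₁₀(28.4/2.8) = 78 − 20.12 = 57.88 dB.
chiller: 95 − 20·log₁₀(53.3/4.5) = 95 − 21.47 = 73.53 dB.
Σ 10^(L/10) = 4.750e+07 → L_total = 10·log₁₀(4.750e+07) = 76.77 dB.

77 dB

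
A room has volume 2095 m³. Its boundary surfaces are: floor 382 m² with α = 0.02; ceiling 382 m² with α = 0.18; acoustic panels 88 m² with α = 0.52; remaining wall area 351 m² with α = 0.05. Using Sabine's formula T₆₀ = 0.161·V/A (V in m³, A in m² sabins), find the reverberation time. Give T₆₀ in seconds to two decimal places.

Total absorption A = 382·0.02 + 382·0.18 + 88·0.52 + 351·0.05 = 139.71 m² sabins.
T₆₀ = 0.161 × 2095 / 139.71 = 2.414 s.

2.41 s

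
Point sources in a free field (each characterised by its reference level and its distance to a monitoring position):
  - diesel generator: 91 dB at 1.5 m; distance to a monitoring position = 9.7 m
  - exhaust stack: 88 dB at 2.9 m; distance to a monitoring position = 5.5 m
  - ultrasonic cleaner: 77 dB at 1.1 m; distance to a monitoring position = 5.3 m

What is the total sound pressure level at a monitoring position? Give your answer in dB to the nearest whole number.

Propagate each source to the receiver with L = L_ref − 20·log₁₀(r/r_ref), then add intensities.
diesel generator: 91 − 20·log₁₀(9.7/1.5) = 91 − 16.21 = 74.79 dB.
exhaust stack: 88 − 20·log₁₀(5.5/2.9) = 88 − 5.56 = 82.44 dB.
ultrasonic cleaner: 77 − 20·log₁₀(5.3/1.1) = 77 − 13.66 = 63.34 dB.
Σ 10^(L/10) = 2.077e+08 → L_total = 10·log₁₀(2.077e+08) = 83.17 dB.

83 dB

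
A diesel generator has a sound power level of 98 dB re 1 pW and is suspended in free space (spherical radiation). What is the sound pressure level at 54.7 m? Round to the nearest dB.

Free-field spherical radiation: L_p = L_w − 10·log₁₀(4π·r²), r = 54.7 m.
4π·r² = 3.76e+04 m², 10·log₁₀ of that is 45.752 dB.
L_p = 98 − 45.752 = 52.25 dB.

52 dB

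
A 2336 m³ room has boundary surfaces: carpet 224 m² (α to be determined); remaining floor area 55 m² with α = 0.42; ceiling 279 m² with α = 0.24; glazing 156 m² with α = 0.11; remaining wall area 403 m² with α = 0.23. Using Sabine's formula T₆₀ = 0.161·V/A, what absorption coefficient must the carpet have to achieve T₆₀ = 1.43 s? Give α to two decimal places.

Required total absorption A = 0.161·2336/1.43 = 263.00 m².
Absorption from the other surfaces = 55·0.42 + 279·0.24 + 156·0.11 + 403·0.23 = 199.91 m², so the carpet must supply 63.09 m² over 224 m².
α = 63.09/224 = 0.282.

0.28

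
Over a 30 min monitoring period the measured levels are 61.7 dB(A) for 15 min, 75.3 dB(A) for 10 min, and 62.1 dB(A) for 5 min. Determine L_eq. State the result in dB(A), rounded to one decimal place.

70.9 dB(A)

The energy average is taken in the linear domain: L_eq = 10·log₁₀[(Σ tᵢ·10^(Lᵢ/10))/T], T = 30 min.
Σ tᵢ·10^(Lᵢ/10) = 15·10^(61.7/10) + 10·10^(75.3/10) + 5·10^(62.1/10) = 3.691e+08.
L_eq = 10·log₁₀(3.691e+08/30) = 70.90 dB(A).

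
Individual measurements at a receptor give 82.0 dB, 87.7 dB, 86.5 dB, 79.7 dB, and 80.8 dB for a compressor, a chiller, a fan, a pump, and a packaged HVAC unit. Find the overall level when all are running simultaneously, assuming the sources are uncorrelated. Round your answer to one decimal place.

Incoherent sources combine by intensity addition: L_total = 10·log₁₀(Σ 10^(L_i/10)).
Σ 10^(L/10) = 10^(82.0/10) + 10^(87.7/10) + 10^(86.5/10) + 10^(79.7/10) + 10^(80.8/10) = 1.408e+09.
L_total = 10·log₁₀(1.408e+09) = 91.48 dB.

91.5 dB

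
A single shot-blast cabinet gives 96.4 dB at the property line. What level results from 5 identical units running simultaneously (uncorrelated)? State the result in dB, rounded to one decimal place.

L_total = L₁ + 10·log₁₀ N for N identical incoherent sources.
L_total = 96.4 + 10·log₁₀(5) = 96.4 + 6.990 = 103.39 dB.

103.4 dB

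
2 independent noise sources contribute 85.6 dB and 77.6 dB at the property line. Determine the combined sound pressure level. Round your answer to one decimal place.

86.2 dB

For uncorrelated sources the intensities add, so convert each level to linear form, sum, and take 10·log₁₀ of the total.
Σ 10^(L/10) = 10^(85.6/10) + 10^(77.6/10) = 4.206e+08.
L_total = 10·log₁₀(4.206e+08) = 86.24 dB.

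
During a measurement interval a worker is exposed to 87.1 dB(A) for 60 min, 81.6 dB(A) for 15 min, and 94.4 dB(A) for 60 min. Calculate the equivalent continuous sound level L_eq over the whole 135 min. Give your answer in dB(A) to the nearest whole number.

92 dB(A)

Weight each interval's intensity by its duration and average over T = 135 min:
Σ tᵢ·10^(Lᵢ/10) = 60·10^(87.1/10) + 15·10^(81.6/10) + 60·10^(94.4/10) = 1.982e+11.
L_eq = 10·log₁₀(1.982e+11/135) = 91.67 dB(A).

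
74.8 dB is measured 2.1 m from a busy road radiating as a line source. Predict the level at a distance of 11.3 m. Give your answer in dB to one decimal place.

67.5 dB

For a line source, L₂ = L₁ − 10·log₁₀(r₂/r₁).
L₂ = 74.8 − 10·log₁₀(11.3/2.1) = 74.8 − 7.309 = 67.49 dB.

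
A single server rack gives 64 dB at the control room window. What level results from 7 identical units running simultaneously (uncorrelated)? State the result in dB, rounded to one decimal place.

L_total = L₁ + 10·log₁₀ N for N identical incoherent sources.
L_total = 64 + 10·log₁₀(7) = 64 + 8.451 = 72.45 dB.

72.5 dB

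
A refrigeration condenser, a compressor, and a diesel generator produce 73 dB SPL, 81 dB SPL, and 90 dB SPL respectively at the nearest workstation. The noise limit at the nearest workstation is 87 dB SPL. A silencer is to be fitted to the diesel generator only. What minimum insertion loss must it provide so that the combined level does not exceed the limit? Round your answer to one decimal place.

4.5 dB

Everything except the diesel generator sums to 10^(73/10) + 10^(81/10) = 1.458e+08 in linear terms, 81.64 dB SPL.
The limit corresponds to 10^(87/10) = 5.012e+08; subtracting the fixed part leaves 3.553e+08 for the diesel generator, i.e. 85.51 dB SPL.
Required insertion loss = 90 − 85.51 = 4.49 dB.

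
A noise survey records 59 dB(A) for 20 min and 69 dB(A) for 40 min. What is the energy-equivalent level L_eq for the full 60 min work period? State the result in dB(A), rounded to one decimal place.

L_eq = 10·log₁₀[(1/T)·Σ tᵢ·10^(Lᵢ/10)] with T = 60 min.
Σ tᵢ·10^(Lᵢ/10) = 20·10^(59/10) + 40·10^(69/10) = 3.336e+08.
L_eq = 10·log₁₀(3.336e+08/60) = 67.45 dB(A).

67.5 dB(A)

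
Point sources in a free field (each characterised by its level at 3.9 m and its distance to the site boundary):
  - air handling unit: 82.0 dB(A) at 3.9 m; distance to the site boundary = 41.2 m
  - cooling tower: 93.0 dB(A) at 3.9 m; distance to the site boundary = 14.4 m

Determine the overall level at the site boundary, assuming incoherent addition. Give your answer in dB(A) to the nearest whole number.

82 dB(A)

Propagate each source to the receiver with L = L_ref − 20·log₁₀(r/r_ref), then add intensities.
air handling unit: 82.0 − 20·log₁₀(41.2/3.9) = 82.0 − 20.48 = 61.52 dB(A).
cooling tower: 93.0 − 20·log₁₀(14.4/3.9) = 93.0 − 11.35 = 81.65 dB(A).
Σ 10^(L/10) = 1.478e+08 → L_total = 10·log₁₀(1.478e+08) = 81.70 dB(A).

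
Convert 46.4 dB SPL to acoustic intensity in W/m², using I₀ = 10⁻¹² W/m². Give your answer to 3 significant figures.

L = 10·log₁₀(I/I₀) ⇒ I = I₀·10^(L/10) = 10⁻¹² × 10^4.64.

4.37e-08 W/m²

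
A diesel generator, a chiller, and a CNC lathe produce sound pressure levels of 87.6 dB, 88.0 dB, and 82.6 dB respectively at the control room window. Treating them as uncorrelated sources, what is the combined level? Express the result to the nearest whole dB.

91 dB

Incoherent sources combine by intensity addition: L_total = 10·log₁₀(Σ 10^(L_i/10)).
Σ 10^(L/10) = 10^(87.6/10) + 10^(88.0/10) + 10^(82.6/10) = 1.388e+09.
L_total = 10·log₁₀(1.388e+09) = 91.43 dB.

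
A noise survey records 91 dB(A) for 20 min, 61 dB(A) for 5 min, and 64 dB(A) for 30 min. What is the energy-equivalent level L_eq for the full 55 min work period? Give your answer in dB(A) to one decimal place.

L_eq = 10·log₁₀[(1/T)·Σ tᵢ·10^(Lᵢ/10)] with T = 55 min.
Σ tᵢ·10^(Lᵢ/10) = 20·10^(91/10) + 5·10^(61/10) + 30·10^(64/10) = 2.526e+10.
L_eq = 10·log₁₀(2.526e+10/55) = 86.62 dB(A).

86.6 dB(A)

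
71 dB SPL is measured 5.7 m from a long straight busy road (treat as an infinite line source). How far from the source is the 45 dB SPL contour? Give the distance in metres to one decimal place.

2269.2 m

The 26.0 dB drop corresponds to a distance ratio of 10^(26.0/10) for a line source.
r₂ = 5.7·10^((71−45)/10) = 5.7·10^(26.0/10) = 2269.21 m.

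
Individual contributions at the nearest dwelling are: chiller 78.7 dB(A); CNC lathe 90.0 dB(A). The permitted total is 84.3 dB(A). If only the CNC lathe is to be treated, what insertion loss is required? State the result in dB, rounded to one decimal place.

7.1 dB

The untreated sources together contribute 10^(78.7/10) = 7.413e+07, i.e. 78.70 dB(A).
To meet 84.3 dB(A) overall, the treated CNC lathe may contribute at most 10^(84.3/10) − 7.413e+07 = 1.950e+08, i.e. 82.90 dB(A).
Required insertion loss = 90.0 − 82.90 = 7.10 dB.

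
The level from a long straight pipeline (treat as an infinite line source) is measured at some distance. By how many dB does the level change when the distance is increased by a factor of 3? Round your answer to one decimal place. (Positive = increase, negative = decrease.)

-4.8 dB

With cylindrical spreading the level changes by −10·log₁₀(r₂/r₁).
ΔL = −10·log₁₀(3) = -4.77 dB.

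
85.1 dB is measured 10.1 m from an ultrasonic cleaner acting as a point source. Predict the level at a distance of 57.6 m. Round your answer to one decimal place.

Point-source attenuation: ΔL = 20·log₁₀(r₂/r₁) = 20·log₁₀(57.6/10.1) = 15.122 dB.
L₂ = 85.1 − 20·log₁₀(57.6/10.1) = 85.1 − 15.122 = 69.98 dB.

70.0 dB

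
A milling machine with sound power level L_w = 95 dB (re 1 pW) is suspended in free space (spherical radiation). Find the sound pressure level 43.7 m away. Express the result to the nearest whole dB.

51 dB

L_p = L_w − 10·log₁₀(4π·r²) with r = 43.7 m.
4π·r² = 2.4e+04 m², 10·log₁₀ of that is 43.802 dB.
L_p = 95 − 43.802 = 51.20 dB.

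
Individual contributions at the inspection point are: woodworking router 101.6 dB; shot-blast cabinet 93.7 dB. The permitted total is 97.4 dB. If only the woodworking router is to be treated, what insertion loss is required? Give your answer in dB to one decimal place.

Everything except the woodworking router sums to 10^(93.7/10) = 2.344e+09 in linear terms, 93.70 dB.
The limit corresponds to 10^(97.4/10) = 5.495e+09; subtracting the fixed part leaves 3.151e+09 for the woodworking router, i.e. 94.98 dB.
So the woodworking router must be reduced from 101.6 to 94.98 dB: IL = 6.62 dB.

6.6 dB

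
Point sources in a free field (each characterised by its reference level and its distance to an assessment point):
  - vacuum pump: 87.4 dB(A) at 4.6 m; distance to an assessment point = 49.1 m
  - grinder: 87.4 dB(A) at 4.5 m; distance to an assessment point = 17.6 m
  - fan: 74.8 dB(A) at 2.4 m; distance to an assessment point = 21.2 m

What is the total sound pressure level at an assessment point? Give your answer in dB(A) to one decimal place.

76.1 dB(A)

Propagate each source to the receiver with L = L_ref − 20·log₁₀(r/r_ref), then add intensities.
vacuum pump: 87.4 − 20·log₁₀(49.1/4.6) = 87.4 − 20.57 = 66.83 dB(A).
grinder: 87.4 − 20·log₁₀(17.6/4.5) = 87.4 − 11.85 = 75.55 dB(A).
fan: 74.8 − 20·log₁₀(21.2/2.4) = 74.8 − 18.92 = 55.88 dB(A).
Σ 10^(L/10) = 4.114e+07 → L_total = 10·log₁₀(4.114e+07) = 76.14 dB(A).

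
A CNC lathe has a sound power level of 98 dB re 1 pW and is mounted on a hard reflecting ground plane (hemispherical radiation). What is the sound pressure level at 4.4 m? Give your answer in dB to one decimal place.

L_p = L_w − 10·log₁₀(2π·r²) with r = 4.4 m.
2π·r² = 121.6 m², 10·log₁₀ of that is 20.851 dB.
L_p = 98 − 20.851 = 77.15 dB.

77.1 dB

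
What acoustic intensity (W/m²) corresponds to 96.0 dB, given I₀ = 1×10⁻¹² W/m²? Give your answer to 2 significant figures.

I = I₀·10^(L/10) = 10⁻¹² × 10^(96.0/10) = 10^(-2.400).

0.0040 W/m²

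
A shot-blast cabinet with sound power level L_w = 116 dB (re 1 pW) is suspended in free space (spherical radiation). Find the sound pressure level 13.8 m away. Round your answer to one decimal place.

The power spreads over a sphere of area 4π·r², so L_p = L_w − 10·log₁₀(4π·r²).
4π·r² = 2393 m², 10·log₁₀ of that is 33.790 dB.
L_p = 116 − 33.790 = 82.21 dB.

82.2 dB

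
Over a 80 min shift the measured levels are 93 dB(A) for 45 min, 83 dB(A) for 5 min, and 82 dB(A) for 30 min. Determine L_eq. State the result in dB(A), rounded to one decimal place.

L_eq = 10·log₁₀[(1/T)·Σ tᵢ·10^(Lᵢ/10)] with T = 80 min.
Σ tᵢ·10^(Lᵢ/10) = 45·10^(93/10) + 5·10^(83/10) + 30·10^(82/10) = 9.554e+10.
L_eq = 10·log₁₀(9.554e+10/80) = 90.77 dB(A).

90.8 dB(A)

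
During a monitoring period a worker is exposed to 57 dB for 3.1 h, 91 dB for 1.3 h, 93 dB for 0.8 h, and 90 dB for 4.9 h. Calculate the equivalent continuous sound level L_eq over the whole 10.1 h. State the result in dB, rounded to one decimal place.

L_eq = 10·log₁₀[(1/T)·Σ tᵢ·10^(Lᵢ/10)] with T = 10.1 h.
Σ tᵢ·10^(Lᵢ/10) = 3.1·10^(57/10) + 1.3·10^(91/10) + 0.8·10^(93/10) + 4.9·10^(90/10) = 8.134e+09.
L_eq = 10·log₁₀(8.134e+09/10.1) = 89.06 dB.

89.1 dB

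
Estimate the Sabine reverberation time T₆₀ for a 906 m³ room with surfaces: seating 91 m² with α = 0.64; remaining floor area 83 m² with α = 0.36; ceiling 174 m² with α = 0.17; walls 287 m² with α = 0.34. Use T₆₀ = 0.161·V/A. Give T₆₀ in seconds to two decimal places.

0.68 s

Summing Sᵢαᵢ: 91·0.64 + 83·0.36 + 174·0.17 + 287·0.34 = 215.28 m².
T₆₀ = 0.161 × 906 / 215.28 = 0.678 s.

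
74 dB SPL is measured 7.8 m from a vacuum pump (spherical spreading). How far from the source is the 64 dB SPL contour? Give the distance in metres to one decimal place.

24.7 m

For a point source L₁ − L₂ = 20·log₁₀(r₂/r₁), so r₂ = r₁·10^((L₁−L₂)/20).
r₂ = 7.8·10^((74−64)/20) = 7.8·10^(10.0/20) = 24.67 m.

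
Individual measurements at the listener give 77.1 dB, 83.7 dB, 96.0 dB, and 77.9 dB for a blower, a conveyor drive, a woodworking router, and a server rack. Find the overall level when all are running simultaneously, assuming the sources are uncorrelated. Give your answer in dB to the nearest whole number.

96 dB

Incoherent sources combine by intensity addition: L_total = 10·log₁₀(Σ 10^(L_i/10)).
Σ 10^(L/10) = 10^(77.1/10) + 10^(83.7/10) + 10^(96.0/10) + 10^(77.9/10) = 4.328e+09.
L_total = 10·log₁₀(4.328e+09) = 96.36 dB.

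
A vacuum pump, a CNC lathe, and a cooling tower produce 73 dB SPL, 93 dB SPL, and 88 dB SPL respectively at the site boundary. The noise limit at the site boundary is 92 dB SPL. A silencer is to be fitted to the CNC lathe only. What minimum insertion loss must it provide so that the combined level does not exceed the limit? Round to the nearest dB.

3 dB

The untreated sources together contribute 10^(73/10) + 10^(88/10) = 6.509e+08, i.e. 88.14 dB SPL.
The limit corresponds to 10^(92/10) = 1.585e+09; subtracting the fixed part leaves 9.340e+08 for the CNC lathe, i.e. 89.70 dB SPL.
Required insertion loss = 93 − 89.70 = 3.30 dB.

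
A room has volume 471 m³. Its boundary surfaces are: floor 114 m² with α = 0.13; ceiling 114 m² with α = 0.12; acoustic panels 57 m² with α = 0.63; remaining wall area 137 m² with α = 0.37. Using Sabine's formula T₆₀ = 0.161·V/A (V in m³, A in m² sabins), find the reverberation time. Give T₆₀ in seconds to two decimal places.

Total absorption A = 114·0.13 + 114·0.12 + 57·0.63 + 137·0.37 = 115.10 m² sabins.
T₆₀ = 0.161 × 471 / 115.10 = 0.659 s.

0.66 s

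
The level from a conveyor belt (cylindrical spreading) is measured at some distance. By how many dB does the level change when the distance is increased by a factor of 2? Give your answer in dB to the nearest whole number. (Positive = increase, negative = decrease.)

A line source loses 3 dB per doubling of distance; generally ΔL = −10·log₁₀(r₂/r₁).
ΔL = −10·log₁₀(2) = -3.01 dB.

-3 dB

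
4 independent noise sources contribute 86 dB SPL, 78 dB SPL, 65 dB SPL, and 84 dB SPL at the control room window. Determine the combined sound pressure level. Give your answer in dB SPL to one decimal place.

88.5 dB SPL

Incoherent sources combine by intensity addition: L_total = 10·log₁₀(Σ 10^(L_i/10)).
Σ 10^(L/10) = 10^(86/10) + 10^(78/10) + 10^(65/10) + 10^(84/10) = 7.156e+08.
L_total = 10·log₁₀(7.156e+08) = 88.55 dB SPL.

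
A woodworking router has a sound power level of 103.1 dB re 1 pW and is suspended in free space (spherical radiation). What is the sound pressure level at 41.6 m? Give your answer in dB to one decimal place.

Free-field spherical radiation: L_p = L_w − 10·log₁₀(4π·r²), r = 41.6 m.
4π·r² = 2.175e+04 m², 10·log₁₀ of that is 43.374 dB.
L_p = 103.1 − 43.374 = 59.73 dB.

59.7 dB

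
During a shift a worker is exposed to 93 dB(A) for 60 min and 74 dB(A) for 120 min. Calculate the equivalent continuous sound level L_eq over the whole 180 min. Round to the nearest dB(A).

88 dB(A)

Weight each interval's intensity by its duration and average over T = 180 min:
Σ tᵢ·10^(Lᵢ/10) = 60·10^(93/10) + 120·10^(74/10) = 1.227e+11.
L_eq = 10·log₁₀(1.227e+11/180) = 88.34 dB(A).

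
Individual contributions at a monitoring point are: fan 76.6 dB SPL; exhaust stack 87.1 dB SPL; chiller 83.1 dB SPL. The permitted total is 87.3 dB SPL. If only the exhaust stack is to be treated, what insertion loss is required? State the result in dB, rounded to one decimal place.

Fixed contribution from the other sources: Σ 10^(L/10) = 10^(76.6/10) + 10^(83.1/10) = 2.499e+08 (83.98 dB SPL).
To meet 87.3 dB SPL overall, the treated exhaust stack may contribute at most 10^(87.3/10) − 2.499e+08 = 2.871e+08, i.e. 84.58 dB SPL.
So the exhaust stack must be reduced from 87.1 to 84.58 dB SPL: IL = 2.52 dB.

2.5 dB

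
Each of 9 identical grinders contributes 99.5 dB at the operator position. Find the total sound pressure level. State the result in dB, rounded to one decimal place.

109.0 dB

With 9 equal, uncorrelated contributions the intensity is 9× that of one unit, giving a rise of 10·log₁₀ 9.
L_total = 99.5 + 10·log₁₀(9) = 99.5 + 9.542 = 109.04 dB.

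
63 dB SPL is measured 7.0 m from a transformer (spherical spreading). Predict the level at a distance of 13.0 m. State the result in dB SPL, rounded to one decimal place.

For a point source, L₂ = L₁ − 20·log₁₀(r₂/r₁).
L₂ = 63 − 20·log₁₀(13.0/7.0) = 63 − 5.377 = 57.62 dB SPL.

57.6 dB SPL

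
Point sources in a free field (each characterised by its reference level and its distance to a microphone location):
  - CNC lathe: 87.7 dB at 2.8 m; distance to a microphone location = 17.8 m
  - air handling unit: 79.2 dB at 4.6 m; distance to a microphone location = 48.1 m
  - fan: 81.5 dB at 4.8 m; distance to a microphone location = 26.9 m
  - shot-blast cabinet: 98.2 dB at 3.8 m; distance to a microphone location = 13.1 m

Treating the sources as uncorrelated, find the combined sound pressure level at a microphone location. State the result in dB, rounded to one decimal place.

87.6 dB

Apply inverse-square spreading to bring every level to the receiver, then sum 10^(L/10).
CNC lathe: 87.7 − 20·log₁₀(17.8/2.8) = 87.7 − 16.07 = 71.63 dB.
air handling unit: 79.2 − 20·log₁₀(48.1/4.6) = 79.2 − 20.39 = 58.81 dB.
fan: 81.5 − 20·log₁₀(26.9/4.8) = 81.5 − 14.97 = 66.53 dB.
shot-blast cabinet: 98.2 − 20·log₁₀(13.1/3.8) = 98.2 − 10.75 = 87.45 dB.
Σ 10^(L/10) = 5.758e+08 → L_total = 10·log₁₀(5.758e+08) = 87.60 dB.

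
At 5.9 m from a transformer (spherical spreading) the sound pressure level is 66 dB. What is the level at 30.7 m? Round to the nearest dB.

Point-source attenuation: ΔL = 20·log₁₀(r₂/r₁) = 20·log₁₀(30.7/5.9) = 14.326 dB.
L₂ = 66 − 20·log₁₀(30.7/5.9) = 66 − 14.326 = 51.67 dB.

52 dB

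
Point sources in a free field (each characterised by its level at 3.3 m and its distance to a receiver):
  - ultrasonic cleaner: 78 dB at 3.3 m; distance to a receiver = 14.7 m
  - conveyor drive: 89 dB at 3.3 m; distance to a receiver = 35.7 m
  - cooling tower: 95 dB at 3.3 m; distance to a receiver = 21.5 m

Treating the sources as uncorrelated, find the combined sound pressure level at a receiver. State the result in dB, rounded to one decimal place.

79.3 dB

Apply inverse-square spreading to bring every level to the receiver, then sum 10^(L/10).
ultrasonic cleaner: 78 − 20·log₁₀(14.7/3.3) = 78 − 12.98 = 65.02 dB.
conveyor drive: 89 − 20·log₁₀(35.7/3.3) = 89 − 20.68 = 68.32 dB.
cooling tower: 95 − 20·log₁₀(21.5/3.3) = 95 − 16.28 = 78.72 dB.
Σ 10^(L/10) = 8.447e+07 → L_total = 10·log₁₀(8.447e+07) = 79.27 dB.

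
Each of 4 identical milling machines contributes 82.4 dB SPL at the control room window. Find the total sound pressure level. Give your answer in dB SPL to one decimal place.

88.4 dB SPL

With 4 equal, uncorrelated contributions the intensity is 4× that of one unit, giving a rise of 10·log₁₀ 4.
L_total = 82.4 + 10·log₁₀(4) = 82.4 + 6.021 = 88.42 dB SPL.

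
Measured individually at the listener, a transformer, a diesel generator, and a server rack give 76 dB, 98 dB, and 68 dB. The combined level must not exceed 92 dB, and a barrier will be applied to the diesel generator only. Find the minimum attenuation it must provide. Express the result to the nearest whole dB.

The untreated sources together contribute 10^(76/10) + 10^(68/10) = 4.612e+07, i.e. 76.64 dB.
To meet 92 dB overall, the treated diesel generator may contribute at most 10^(92/10) − 4.612e+07 = 1.539e+09, i.e. 91.87 dB.
Required insertion loss = 98 − 91.87 = 6.13 dB.

6 dB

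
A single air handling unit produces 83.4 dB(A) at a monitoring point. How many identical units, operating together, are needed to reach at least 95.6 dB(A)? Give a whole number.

17

The shortfall is 95.6 − 83.4 = 12.2 dB, and N units add 10·log₁₀ N, so need 10·log₁₀ N ≥ 12.2.
N ≥ 10^(12.2/10) = 16.596, so N = 17.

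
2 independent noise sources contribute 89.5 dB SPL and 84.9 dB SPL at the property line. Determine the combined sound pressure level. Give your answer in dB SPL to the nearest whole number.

For uncorrelated sources the intensities add, so convert each level to linear form, sum, and take 10·log₁₀ of the total.
Σ 10^(L/10) = 10^(89.5/10) + 10^(84.9/10) = 1.200e+09.
L_total = 10·log₁₀(1.200e+09) = 90.79 dB SPL.

91 dB SPL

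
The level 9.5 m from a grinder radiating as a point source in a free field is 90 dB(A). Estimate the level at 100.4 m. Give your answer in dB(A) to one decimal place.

Point-source attenuation: ΔL = 20·log₁₀(r₂/r₁) = 20·log₁₀(100.4/9.5) = 20.480 dB.
L₂ = 90 − 20·log₁₀(100.4/9.5) = 90 − 20.480 = 69.52 dB(A).

69.5 dB(A)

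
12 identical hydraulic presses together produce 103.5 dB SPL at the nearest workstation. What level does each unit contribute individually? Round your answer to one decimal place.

92.7 dB SPL

For N identical incoherent sources L_total = L₁ + 10·log₁₀ N, so L₁ = 103.5 − 10·log₁₀(12) = 103.5 − 10.792.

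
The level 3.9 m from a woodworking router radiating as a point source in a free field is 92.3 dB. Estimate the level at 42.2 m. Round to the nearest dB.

72 dB

Point-source attenuation: ΔL = 20·log₁₀(r₂/r₁) = 20·log₁₀(42.2/3.9) = 20.685 dB.
L₂ = 92.3 − 20·log₁₀(42.2/3.9) = 92.3 − 20.685 = 71.62 dB.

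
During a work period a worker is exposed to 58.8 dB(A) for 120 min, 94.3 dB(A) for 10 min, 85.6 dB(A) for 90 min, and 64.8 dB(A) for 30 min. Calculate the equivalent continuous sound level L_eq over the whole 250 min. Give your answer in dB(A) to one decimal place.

Weight each interval's intensity by its duration and average over T = 250 min:
Σ tᵢ·10^(Lᵢ/10) = 120·10^(58.8/10) + 10·10^(94.3/10) + 90·10^(85.6/10) + 30·10^(64.8/10) = 5.977e+10.
L_eq = 10·log₁₀(5.977e+10/250) = 83.79 dB(A).

83.8 dB(A)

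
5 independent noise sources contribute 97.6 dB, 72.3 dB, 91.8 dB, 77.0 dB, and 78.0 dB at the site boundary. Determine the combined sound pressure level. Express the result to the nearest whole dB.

Incoherent sources combine by intensity addition: L_total = 10·log₁₀(Σ 10^(L_i/10)).
Σ 10^(L/10) = 10^(97.6/10) + 10^(72.3/10) + 10^(91.8/10) + 10^(77.0/10) + 10^(78.0/10) = 7.398e+09.
L_total = 10·log₁₀(7.398e+09) = 98.69 dB.

99 dB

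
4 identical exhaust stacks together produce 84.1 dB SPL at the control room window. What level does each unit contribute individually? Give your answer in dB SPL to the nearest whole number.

4 equal contributions raise the level by 10·log₁₀ 4 = 6.021 dB, so each unit alone gives 84.1 − 6.021.

78 dB SPL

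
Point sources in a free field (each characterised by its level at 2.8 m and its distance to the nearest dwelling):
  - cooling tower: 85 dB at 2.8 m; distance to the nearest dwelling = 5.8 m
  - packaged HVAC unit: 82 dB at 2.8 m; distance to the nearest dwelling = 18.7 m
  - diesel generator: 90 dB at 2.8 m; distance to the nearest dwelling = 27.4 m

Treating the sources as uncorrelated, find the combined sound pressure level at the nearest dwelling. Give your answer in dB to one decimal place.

First find each source's level at the receiver (point-source: −20·log₁₀(r/r_ref)), then combine on an intensity basis.
cooling tower: 85 − 20·log₁₀(5.8/2.8) = 85 − 6.33 = 78.67 dB.
packaged HVAC unit: 82 − 20·log₁₀(18.7/2.8) = 82 − 16.49 = 65.51 dB.
diesel generator: 90 − 20·log₁₀(27.4/2.8) = 90 − 19.81 = 70.19 dB.
Σ 10^(L/10) = 8.769e+07 → L_total = 10·log₁₀(8.769e+07) = 79.43 dB.

79.4 dB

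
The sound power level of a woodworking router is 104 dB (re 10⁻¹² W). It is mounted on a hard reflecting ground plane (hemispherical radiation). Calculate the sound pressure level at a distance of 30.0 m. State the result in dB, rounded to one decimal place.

L_p = L_w − 10·log₁₀(2π·r²) with r = 30.0 m.
2π·r² = 5655 m², 10·log₁₀ of that is 37.524 dB.
L_p = 104 − 37.524 = 66.48 dB.

66.5 dB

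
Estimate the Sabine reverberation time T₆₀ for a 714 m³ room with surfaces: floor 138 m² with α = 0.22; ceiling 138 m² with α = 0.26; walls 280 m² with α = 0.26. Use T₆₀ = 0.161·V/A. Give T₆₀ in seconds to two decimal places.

Summing Sᵢαᵢ: 138·0.22 + 138·0.26 + 280·0.26 = 139.04 m².
T₆₀ = 0.161 × 714 / 139.04 = 0.827 s.

0.83 s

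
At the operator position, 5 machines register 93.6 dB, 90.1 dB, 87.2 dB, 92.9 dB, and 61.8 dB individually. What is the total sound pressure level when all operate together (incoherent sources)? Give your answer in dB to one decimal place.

Incoherent sources combine by intensity addition: L_total = 10·log₁₀(Σ 10^(L_i/10)).
Σ 10^(L/10) = 10^(93.6/10) + 10^(90.1/10) + 10^(87.2/10) + 10^(92.9/10) + 10^(61.8/10) = 5.790e+09.
L_total = 10·log₁₀(5.790e+09) = 97.63 dB.

97.6 dB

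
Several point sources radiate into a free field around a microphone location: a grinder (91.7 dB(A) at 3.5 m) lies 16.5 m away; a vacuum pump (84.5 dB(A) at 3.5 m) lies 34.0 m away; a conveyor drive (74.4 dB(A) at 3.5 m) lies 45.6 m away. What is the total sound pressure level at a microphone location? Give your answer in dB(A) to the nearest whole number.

Propagate each source to the receiver with L = L_ref − 20·log₁₀(r/r_ref), then add intensities.
grinder: 91.7 − 20·log₁₀(16.5/3.5) = 91.7 − 13.47 = 78.23 dB(A).
vacuum pump: 84.5 − 20·log₁₀(34.0/3.5) = 84.5 − 19.75 = 64.75 dB(A).
conveyor drive: 74.4 − 20·log₁₀(45.6/3.5) = 74.4 − 22.30 = 52.10 dB(A).
Σ 10^(L/10) = 6.970e+07 → L_total = 10·log₁₀(6.970e+07) = 78.43 dB(A).

78 dB(A)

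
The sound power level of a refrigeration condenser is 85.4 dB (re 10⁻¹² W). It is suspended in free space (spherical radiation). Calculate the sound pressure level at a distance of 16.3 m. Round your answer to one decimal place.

L_p = L_w − 10·log₁₀(4π·r²) with r = 16.3 m.
4π·r² = 3339 m², 10·log₁₀ of that is 35.236 dB.
L_p = 85.4 − 35.236 = 50.16 dB.

50.2 dB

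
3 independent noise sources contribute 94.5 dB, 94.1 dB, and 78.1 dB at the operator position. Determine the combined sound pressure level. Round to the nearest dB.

For uncorrelated sources the intensities add, so convert each level to linear form, sum, and take 10·log₁₀ of the total.
Σ 10^(L/10) = 10^(94.5/10) + 10^(94.1/10) + 10^(78.1/10) = 5.453e+09.
L_total = 10·log₁₀(5.453e+09) = 97.37 dB.

97 dB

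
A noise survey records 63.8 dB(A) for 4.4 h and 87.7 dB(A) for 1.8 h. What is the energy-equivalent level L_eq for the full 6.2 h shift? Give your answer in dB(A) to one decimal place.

L_eq = 10·log₁₀[(1/T)·Σ tᵢ·10^(Lᵢ/10)] with T = 6.2 h.
Σ tᵢ·10^(Lᵢ/10) = 4.4·10^(63.8/10) + 1.8·10^(87.7/10) = 1.070e+09.
L_eq = 10·log₁₀(1.070e+09/6.2) = 82.37 dB(A).

82.4 dB(A)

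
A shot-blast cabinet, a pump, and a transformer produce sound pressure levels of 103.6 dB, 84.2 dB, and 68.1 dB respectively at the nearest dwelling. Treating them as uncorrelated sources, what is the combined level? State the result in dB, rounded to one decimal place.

Incoherent sources combine by intensity addition: L_total = 10·log₁₀(Σ 10^(L_i/10)).
Σ 10^(L/10) = 10^(103.6/10) + 10^(84.2/10) + 10^(68.1/10) = 2.318e+10.
L_total = 10·log₁₀(2.318e+10) = 103.65 dB.

103.7 dB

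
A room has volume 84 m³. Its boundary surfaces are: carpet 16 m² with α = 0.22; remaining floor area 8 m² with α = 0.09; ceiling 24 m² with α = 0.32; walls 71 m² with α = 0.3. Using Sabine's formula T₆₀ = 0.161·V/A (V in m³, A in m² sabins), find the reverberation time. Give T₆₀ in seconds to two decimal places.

Total absorption A = 16·0.22 + 8·0.09 + 24·0.32 + 71·0.3 = 33.22 m² sabins.
T₆₀ = 0.161·V/A = 0.161·84/33.22 = 0.407 s.

0.41 s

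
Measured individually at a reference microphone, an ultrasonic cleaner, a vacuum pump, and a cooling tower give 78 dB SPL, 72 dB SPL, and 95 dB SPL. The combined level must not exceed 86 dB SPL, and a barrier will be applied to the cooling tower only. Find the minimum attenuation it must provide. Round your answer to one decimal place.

Everything except the cooling tower sums to 10^(78/10) + 10^(72/10) = 7.894e+07 in linear terms, 78.97 dB SPL.
The limit corresponds to 10^(86/10) = 3.981e+08; subtracting the fixed part leaves 3.192e+08 for the cooling tower, i.e. 85.04 dB SPL.
Required insertion loss = 95 − 85.04 = 9.96 dB.

10.0 dB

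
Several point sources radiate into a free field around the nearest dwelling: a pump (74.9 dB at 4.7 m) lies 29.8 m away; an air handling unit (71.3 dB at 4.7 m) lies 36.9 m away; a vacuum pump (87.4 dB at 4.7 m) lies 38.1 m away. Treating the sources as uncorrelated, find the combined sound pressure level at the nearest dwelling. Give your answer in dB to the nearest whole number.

Propagate each source to the receiver with L = L_ref − 20·log₁₀(r/r_ref), then add intensities.
pump: 74.9 − 20·log₁₀(29.8/4.7) = 74.9 − 16.04 = 58.86 dB.
air handling unit: 71.3 − 20·log₁₀(36.9/4.7) = 71.3 − 17.90 = 53.40 dB.
vacuum pump: 87.4 − 20·log₁₀(38.1/4.7) = 87.4 − 18.18 = 69.22 dB.
Σ 10^(L/10) = 9.350e+06 → L_total = 10·log₁₀(9.350e+06) = 69.71 dB.

70 dB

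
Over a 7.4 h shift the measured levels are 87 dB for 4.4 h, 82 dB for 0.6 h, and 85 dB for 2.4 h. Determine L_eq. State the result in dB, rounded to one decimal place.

86.2 dB

The energy average is taken in the linear domain: L_eq = 10·log₁₀[(Σ tᵢ·10^(Lᵢ/10))/T], T = 7.4 h.
Σ tᵢ·10^(Lᵢ/10) = 4.4·10^(87/10) + 0.6·10^(82/10) + 2.4·10^(85/10) = 3.059e+09.
L_eq = 10·log₁₀(3.059e+09/7.4) = 86.16 dB.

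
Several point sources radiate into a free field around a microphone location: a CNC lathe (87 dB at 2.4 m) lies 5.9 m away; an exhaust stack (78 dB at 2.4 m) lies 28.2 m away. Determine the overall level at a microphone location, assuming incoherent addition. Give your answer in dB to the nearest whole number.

79 dB

Apply inverse-square spreading to bring every level to the receiver, then sum 10^(L/10).
CNC lathe: 87 − 20·log₁₀(5.9/2.4) = 87 − 7.81 = 79.19 dB.
exhaust stack: 78 − 20·log₁₀(28.2/2.4) = 78 − 21.40 = 56.60 dB.
Σ 10^(L/10) = 8.339e+07 → L_total = 10·log₁₀(8.339e+07) = 79.21 dB.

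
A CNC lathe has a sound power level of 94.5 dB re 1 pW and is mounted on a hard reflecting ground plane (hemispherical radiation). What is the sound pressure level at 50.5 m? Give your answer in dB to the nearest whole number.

The power spreads over a hemisphere of area 2π·r², so L_p = L_w − 10·log₁₀(2π·r²).
2π·r² = 1.602e+04 m², 10·log₁₀ of that is 42.048 dB.
L_p = 94.5 − 42.048 = 52.45 dB.

52 dB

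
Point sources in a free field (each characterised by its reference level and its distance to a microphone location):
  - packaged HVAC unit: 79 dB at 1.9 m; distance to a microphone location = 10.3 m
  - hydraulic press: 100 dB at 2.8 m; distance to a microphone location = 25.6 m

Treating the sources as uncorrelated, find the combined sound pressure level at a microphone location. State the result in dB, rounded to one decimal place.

80.9 dB

Apply inverse-square spreading to bring every level to the receiver, then sum 10^(L/10).
packaged HVAC unit: 79 − 20·log₁₀(10.3/1.9) = 79 − 14.68 = 64.32 dB.
hydraulic press: 100 − 20·log₁₀(25.6/2.8) = 100 − 19.22 = 80.78 dB.
Σ 10^(L/10) = 1.223e+08 → L_total = 10·log₁₀(1.223e+08) = 80.88 dB.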